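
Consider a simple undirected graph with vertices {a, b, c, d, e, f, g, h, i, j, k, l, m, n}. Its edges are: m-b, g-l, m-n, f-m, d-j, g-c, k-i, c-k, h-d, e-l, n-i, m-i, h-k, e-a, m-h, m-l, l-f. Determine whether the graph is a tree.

|V| = 14, |E| = 17.
Connected but with 17 > 13 edges, so it has a cycle and is not a tree.

No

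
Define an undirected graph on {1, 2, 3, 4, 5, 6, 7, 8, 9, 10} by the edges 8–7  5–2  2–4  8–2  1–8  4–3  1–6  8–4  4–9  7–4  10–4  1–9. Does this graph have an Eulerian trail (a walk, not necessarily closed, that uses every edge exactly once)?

Degrees: 1:3, 2:3, 3:1, 4:6, 5:1, 6:1, 7:2, 8:4, 9:2, 10:1
Odd-degree vertices: 1, 2, 3, 5, 6, 10 (6 total).
With 6 odd-degree vertices (more than two), no single trail can use every edge.

No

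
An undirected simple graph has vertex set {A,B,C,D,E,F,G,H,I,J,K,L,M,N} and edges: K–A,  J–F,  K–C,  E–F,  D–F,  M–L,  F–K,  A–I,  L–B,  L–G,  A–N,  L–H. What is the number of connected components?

2

Component: {B, G, H, L, M}
Component: {A, C, D, E, F, I, J, K, N}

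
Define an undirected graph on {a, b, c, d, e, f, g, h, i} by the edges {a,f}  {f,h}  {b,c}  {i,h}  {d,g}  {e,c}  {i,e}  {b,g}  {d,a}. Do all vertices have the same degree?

Yes

Degrees: a:2, b:2, c:2, d:2, e:2, f:2, g:2, h:2, i:2
Every vertex has degree 2, so the graph is 2-regular.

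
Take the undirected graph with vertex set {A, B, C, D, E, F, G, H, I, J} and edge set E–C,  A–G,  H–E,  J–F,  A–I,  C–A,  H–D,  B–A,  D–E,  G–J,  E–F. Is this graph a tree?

No

The graph has 10 vertices and 11 edges.
A tree on 10 vertices has exactly 9 edges; this graph has 11, so it contains a cycle and is not a tree.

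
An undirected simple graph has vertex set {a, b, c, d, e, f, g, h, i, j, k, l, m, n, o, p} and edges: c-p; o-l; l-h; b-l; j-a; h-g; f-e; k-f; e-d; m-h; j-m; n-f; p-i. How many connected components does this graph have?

Component: {c, i, p}
Component: {d, e, f, k, n}
Component: {a, b, g, h, j, l, m, o}

3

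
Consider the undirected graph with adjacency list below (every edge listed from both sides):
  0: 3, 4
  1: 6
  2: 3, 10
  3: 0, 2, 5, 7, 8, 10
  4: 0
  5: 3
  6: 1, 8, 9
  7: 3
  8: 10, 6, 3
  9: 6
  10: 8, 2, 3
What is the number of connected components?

1

Component: {0, 1, 2, 3, 4, 5, 6, 7, 8, 9, 10}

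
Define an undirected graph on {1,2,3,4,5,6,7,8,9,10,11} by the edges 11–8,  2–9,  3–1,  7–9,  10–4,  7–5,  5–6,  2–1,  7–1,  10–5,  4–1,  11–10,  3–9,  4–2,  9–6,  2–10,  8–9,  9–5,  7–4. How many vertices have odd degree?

0

Degrees: 1:4, 2:4, 3:2, 4:4, 5:4, 6:2, 7:4, 8:2, 9:6, 10:4, 11:2
Odd-degree vertices: none.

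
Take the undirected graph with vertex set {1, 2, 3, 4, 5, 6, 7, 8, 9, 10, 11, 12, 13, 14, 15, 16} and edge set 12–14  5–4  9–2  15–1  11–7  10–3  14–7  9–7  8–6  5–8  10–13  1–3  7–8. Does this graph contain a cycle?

No

|V| = 16, |E| = 13, number of components = 3.
Since 13 = 16 - 3, the graph is a forest and contains no cycle.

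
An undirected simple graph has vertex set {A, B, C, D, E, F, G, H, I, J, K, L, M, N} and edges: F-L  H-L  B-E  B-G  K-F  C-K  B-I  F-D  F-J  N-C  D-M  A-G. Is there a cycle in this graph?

The graph has 14 vertices, 12 edges, and 2 connected components.
Since 12 = 14 - 2, the graph is a forest and contains no cycle.

No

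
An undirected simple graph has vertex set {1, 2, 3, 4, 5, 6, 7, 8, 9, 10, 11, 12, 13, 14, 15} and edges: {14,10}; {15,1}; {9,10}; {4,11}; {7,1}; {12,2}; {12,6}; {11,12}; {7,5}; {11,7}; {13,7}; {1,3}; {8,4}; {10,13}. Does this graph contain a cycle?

No

The graph has 15 vertices, 14 edges, and 1 connected component.
Since 14 = 15 - 1, the graph is a forest and contains no cycle.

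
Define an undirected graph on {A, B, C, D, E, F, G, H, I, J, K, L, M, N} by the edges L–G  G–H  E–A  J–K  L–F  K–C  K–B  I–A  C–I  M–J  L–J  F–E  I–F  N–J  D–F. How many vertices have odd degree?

Degrees: A:2, B:1, C:2, D:1, E:2, F:4, G:2, H:1, I:3, J:4, K:3, L:3, M:1, N:1
Odd-degree vertices: B, D, H, I, K, L, M, N.

8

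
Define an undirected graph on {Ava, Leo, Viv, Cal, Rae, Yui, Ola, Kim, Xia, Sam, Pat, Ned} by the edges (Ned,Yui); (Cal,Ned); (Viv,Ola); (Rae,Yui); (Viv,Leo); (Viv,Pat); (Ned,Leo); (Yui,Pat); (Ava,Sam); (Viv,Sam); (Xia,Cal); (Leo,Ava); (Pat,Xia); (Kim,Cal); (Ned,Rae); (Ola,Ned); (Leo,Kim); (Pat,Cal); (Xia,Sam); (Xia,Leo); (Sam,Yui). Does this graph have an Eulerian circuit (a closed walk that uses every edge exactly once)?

No

Degrees: Ava:2, Leo:5, Viv:4, Cal:4, Rae:2, Yui:4, Ola:2, Kim:2, Xia:4, Sam:4, Pat:4, Ned:5
Leo, Ned have odd degree; an Eulerian circuit needs every degree to be even, so none exists.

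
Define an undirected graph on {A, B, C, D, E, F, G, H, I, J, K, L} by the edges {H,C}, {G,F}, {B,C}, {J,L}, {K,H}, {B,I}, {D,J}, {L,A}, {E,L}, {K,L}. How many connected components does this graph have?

2

Component: {F, G}
Component: {A, B, C, D, E, H, I, J, K, L}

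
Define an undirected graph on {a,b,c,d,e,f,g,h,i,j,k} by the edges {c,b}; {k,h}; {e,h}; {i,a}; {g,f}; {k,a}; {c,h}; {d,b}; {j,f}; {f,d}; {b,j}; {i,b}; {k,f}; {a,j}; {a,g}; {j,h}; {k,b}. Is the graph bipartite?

Color {c, d, e, g, i, j, k} black and {a, b, f, h} white. No edge joins two same-colored vertices, so the graph is bipartite.

Yes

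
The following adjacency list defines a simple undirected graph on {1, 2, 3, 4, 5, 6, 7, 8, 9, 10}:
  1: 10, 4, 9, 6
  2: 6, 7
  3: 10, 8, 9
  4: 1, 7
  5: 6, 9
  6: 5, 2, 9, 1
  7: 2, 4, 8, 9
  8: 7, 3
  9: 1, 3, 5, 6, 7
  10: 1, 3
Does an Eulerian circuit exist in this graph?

No

Degrees: 1:4, 2:2, 3:3, 4:2, 5:2, 6:4, 7:4, 8:2, 9:5, 10:2
Vertices with odd degree: 3, 9. An Eulerian circuit requires all degrees even.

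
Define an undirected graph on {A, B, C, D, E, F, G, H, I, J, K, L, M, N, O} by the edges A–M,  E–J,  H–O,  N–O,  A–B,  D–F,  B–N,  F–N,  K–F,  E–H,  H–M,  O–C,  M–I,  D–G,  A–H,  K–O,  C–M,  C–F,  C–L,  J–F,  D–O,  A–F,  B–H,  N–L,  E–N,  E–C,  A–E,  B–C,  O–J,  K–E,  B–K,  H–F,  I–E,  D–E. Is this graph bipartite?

No

The cycle H-A-E-H has length 3, which is odd, so the graph is not bipartite.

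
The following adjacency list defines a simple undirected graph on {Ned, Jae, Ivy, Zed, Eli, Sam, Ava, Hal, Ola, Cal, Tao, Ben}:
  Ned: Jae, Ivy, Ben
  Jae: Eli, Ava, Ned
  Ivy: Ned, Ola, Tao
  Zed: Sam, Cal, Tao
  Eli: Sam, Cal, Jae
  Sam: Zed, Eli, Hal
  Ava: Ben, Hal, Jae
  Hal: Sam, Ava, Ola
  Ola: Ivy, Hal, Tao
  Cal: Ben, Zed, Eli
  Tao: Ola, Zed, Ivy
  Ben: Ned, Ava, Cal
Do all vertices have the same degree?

Degrees: Ned:3, Jae:3, Ivy:3, Zed:3, Eli:3, Sam:3, Ava:3, Hal:3, Ola:3, Cal:3, Tao:3, Ben:3
Every vertex has degree 3, so the graph is 3-regular.

Yes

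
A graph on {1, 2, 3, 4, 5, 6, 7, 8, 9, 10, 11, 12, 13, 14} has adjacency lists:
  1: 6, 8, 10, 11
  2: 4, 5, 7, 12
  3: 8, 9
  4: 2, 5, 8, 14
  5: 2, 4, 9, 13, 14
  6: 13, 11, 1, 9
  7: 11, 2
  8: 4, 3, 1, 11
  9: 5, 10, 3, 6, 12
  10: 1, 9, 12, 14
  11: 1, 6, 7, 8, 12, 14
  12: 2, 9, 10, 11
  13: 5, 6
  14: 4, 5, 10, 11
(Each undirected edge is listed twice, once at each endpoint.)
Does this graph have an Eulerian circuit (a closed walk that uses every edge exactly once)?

Degrees: 1:4, 2:4, 3:2, 4:4, 5:5, 6:4, 7:2, 8:4, 9:5, 10:4, 11:6, 12:4, 13:2, 14:4
Vertices with odd degree: 5, 9. An Eulerian circuit requires all degrees even.

No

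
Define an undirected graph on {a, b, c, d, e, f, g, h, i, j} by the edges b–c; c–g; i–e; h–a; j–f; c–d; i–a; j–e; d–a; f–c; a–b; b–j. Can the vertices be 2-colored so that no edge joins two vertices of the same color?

No

The cycle b-a-i-e-j-b has length 5, which is odd, so the graph is not bipartite.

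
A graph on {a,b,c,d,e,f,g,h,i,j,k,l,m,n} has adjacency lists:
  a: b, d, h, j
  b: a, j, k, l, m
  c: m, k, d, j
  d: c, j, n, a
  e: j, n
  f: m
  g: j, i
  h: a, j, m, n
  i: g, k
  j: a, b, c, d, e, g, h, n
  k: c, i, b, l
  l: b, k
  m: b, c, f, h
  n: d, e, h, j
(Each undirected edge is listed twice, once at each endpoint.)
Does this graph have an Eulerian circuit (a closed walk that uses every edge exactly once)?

No

Degrees: a:4, b:5, c:4, d:4, e:2, f:1, g:2, h:4, i:2, j:8, k:4, l:2, m:4, n:4
Vertices with odd degree: b, f. An Eulerian circuit requires all degrees even.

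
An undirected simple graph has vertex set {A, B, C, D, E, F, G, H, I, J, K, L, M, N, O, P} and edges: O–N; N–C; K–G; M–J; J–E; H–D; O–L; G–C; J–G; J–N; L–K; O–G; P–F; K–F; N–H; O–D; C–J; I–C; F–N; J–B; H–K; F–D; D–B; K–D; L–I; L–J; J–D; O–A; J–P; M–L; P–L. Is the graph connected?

Yes

A breadth-first search from A visits A, O, L, G, N, D, M, K, I, P, J, C, H, F, B, E — all 16 vertices — so the graph is connected.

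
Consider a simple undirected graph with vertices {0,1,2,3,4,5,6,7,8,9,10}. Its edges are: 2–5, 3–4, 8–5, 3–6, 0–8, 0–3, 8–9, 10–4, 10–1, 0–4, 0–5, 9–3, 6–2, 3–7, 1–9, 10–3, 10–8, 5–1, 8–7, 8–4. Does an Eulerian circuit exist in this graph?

No

Degrees: 0:4, 1:3, 2:2, 3:6, 4:4, 5:4, 6:2, 7:2, 8:6, 9:3, 10:4
1, 9 have odd degree; an Eulerian circuit needs every degree to be even, so none exists.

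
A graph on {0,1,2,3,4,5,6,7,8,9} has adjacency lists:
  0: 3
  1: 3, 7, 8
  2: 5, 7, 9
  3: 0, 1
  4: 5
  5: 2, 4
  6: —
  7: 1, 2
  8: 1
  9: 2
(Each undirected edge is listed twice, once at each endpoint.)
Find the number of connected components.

Component: {6}
Component: {0, 1, 2, 3, 4, 5, 7, 8, 9}

2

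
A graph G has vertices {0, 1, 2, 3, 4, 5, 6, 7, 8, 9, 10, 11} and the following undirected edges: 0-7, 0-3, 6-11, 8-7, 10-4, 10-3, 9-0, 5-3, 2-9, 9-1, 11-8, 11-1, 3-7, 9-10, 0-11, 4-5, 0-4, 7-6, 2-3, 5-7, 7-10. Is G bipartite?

No

The cycle 10-3-7-10 has length 3, which is odd, so the graph is not bipartite.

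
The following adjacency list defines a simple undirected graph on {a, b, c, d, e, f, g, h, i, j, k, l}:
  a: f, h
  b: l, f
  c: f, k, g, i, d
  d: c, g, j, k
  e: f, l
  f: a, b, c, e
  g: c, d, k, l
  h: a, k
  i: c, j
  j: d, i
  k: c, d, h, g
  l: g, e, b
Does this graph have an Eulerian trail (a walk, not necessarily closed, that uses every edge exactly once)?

Degrees: a:2, b:2, c:5, d:4, e:2, f:4, g:4, h:2, i:2, j:2, k:4, l:3
Odd-degree vertices: c, l (2 total).
With 2 odd-degree vertices and all edges in one connected piece, an Eulerian trail exists (from c to l).

Yes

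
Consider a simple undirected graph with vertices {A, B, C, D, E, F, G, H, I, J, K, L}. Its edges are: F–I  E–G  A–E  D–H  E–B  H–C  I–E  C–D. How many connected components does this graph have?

5

Component: {J}
Component: {K}
Component: {L}
Component: {C, D, H}
Component: {A, B, E, F, G, I}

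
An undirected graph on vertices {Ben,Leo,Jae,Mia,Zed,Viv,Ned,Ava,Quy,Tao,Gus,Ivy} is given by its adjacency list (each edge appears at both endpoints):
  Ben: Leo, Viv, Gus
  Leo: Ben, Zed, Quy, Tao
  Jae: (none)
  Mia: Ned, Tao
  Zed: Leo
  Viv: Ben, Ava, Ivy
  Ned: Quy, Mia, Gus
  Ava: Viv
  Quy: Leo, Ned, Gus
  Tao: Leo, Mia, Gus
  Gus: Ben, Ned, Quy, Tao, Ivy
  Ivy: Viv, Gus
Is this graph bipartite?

No

The cycle Ned-Quy-Gus-Ned has length 3, which is odd, so the graph is not bipartite.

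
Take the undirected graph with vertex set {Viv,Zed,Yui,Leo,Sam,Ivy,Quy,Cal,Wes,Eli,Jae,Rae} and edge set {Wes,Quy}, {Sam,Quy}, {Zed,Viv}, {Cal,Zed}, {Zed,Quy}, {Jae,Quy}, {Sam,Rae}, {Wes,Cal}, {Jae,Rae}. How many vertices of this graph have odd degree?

2

Degrees: Viv:1, Zed:3, Yui:0, Leo:0, Sam:2, Ivy:0, Quy:4, Cal:2, Wes:2, Eli:0, Jae:2, Rae:2
Odd-degree vertices: Viv, Zed.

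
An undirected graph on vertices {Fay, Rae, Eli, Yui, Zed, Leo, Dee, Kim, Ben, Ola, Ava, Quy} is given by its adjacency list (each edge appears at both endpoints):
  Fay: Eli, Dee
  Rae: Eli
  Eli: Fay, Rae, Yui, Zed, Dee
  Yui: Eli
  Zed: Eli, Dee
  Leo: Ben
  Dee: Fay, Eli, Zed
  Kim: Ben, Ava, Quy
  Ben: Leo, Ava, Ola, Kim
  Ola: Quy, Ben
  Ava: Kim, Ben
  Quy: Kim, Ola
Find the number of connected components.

Component: {Fay, Rae, Eli, Yui, Zed, Dee}
Component: {Leo, Kim, Ben, Ola, Ava, Quy}

2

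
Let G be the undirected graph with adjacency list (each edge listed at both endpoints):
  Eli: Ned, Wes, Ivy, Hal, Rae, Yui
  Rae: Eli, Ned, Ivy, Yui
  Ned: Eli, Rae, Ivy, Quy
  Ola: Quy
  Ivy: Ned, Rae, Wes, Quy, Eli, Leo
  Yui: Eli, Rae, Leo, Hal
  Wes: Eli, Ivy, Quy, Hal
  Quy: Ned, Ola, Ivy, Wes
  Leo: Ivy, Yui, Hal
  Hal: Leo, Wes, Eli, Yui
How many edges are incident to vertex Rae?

Neighbors of Rae: Eli, Ned, Ivy, Yui.

4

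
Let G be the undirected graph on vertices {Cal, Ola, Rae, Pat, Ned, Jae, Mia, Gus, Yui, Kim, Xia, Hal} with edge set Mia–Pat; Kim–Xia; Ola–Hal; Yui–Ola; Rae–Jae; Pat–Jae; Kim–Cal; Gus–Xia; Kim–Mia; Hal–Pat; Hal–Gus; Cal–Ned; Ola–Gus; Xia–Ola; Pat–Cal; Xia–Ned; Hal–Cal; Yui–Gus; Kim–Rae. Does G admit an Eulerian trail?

Degrees: Cal:4, Ola:4, Rae:2, Pat:4, Ned:2, Jae:2, Mia:2, Gus:4, Yui:2, Kim:4, Xia:4, Hal:4
Odd-degree vertices: none (0 total).
With 0 odd-degree vertices and all edges in one connected piece, an Eulerian trail exists.

Yes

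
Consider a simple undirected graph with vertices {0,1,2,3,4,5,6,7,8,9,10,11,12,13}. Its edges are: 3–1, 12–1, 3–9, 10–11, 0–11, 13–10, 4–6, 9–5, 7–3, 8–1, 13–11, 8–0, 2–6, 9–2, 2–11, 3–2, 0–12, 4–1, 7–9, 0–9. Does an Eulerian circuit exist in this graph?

Degrees: 0:4, 1:4, 2:4, 3:4, 4:2, 5:1, 6:2, 7:2, 8:2, 9:5, 10:2, 11:4, 12:2, 13:2
Vertices with odd degree: 5, 9. An Eulerian circuit requires all degrees even.

No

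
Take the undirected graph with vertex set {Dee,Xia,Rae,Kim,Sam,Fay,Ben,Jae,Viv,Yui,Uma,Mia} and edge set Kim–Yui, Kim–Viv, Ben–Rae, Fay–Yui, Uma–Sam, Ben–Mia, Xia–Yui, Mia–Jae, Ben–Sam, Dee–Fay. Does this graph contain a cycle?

|V| = 12, |E| = 10, number of components = 2.
A forest on 12 vertices with 2 components has exactly 10 edges, which matches — so no cycle.

No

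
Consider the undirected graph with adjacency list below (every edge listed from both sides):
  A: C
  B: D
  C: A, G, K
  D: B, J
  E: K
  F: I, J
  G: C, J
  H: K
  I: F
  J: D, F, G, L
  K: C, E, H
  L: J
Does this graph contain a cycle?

The graph has 12 vertices, 11 edges, and 1 connected component.
Since 11 = 12 - 1, the graph is a forest and contains no cycle.

No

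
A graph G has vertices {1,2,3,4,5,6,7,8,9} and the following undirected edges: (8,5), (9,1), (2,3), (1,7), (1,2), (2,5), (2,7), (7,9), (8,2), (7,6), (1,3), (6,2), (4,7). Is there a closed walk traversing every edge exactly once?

Degrees: 1:4, 2:6, 3:2, 4:1, 5:2, 6:2, 7:5, 8:2, 9:2
Vertices with odd degree: 4, 7. An Eulerian circuit requires all degrees even.

No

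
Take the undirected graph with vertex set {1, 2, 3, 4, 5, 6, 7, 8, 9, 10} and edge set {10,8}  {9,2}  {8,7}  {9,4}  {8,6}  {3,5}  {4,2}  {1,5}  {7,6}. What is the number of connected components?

3

Component: {1, 3, 5}
Component: {2, 4, 9}
Component: {6, 7, 8, 10}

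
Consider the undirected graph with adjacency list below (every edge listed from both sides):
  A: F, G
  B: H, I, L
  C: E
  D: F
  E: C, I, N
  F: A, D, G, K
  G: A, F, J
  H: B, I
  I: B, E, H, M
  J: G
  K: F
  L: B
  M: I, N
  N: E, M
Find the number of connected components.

Component: {A, D, F, G, J, K}
Component: {B, C, E, H, I, L, M, N}

2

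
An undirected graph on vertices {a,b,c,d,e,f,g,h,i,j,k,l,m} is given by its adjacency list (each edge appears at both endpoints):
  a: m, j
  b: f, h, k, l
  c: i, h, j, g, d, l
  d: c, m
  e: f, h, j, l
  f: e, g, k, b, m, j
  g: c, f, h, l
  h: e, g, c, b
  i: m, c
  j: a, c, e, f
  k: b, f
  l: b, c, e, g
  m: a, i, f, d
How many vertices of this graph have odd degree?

Degrees: a:2, b:4, c:6, d:2, e:4, f:6, g:4, h:4, i:2, j:4, k:2, l:4, m:4
Odd-degree vertices: none.

0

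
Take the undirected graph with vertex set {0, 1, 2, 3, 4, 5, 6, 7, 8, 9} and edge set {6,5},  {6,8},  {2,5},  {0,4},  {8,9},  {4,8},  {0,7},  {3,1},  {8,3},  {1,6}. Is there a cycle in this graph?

Yes

|V| = 10, |E| = 10, number of components = 1.
One cycle is 8-6-1-3-8.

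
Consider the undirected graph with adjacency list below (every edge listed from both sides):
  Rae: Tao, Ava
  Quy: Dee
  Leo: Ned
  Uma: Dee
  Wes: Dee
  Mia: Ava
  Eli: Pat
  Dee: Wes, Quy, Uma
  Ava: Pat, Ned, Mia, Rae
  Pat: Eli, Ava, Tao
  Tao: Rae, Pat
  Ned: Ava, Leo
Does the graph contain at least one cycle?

The graph has 12 vertices, 11 edges, and 2 connected components.
Since 11 > 12 - 2, a cycle must exist; for instance Rae-Ava-Pat-Tao-Rae.

Yes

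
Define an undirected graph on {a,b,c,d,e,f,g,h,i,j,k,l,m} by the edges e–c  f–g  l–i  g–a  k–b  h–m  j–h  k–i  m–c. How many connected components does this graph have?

4

Component: {d}
Component: {a, f, g}
Component: {b, i, k, l}
Component: {c, e, h, j, m}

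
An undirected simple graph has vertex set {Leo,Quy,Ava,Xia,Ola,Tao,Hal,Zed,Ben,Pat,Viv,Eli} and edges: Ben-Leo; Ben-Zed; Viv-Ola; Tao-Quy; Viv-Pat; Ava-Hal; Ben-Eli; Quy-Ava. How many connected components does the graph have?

4

Component: {Xia}
Component: {Ola, Pat, Viv}
Component: {Leo, Zed, Ben, Eli}
Component: {Quy, Ava, Tao, Hal}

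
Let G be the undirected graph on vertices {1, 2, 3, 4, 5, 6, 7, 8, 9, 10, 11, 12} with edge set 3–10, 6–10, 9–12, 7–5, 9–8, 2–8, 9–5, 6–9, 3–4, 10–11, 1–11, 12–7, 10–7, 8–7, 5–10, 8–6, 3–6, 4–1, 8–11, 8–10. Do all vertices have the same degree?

Degrees: 1:2, 2:1, 3:3, 4:2, 5:3, 6:4, 7:4, 8:6, 9:4, 10:6, 11:3, 12:2
Degrees are not all equal (e.g. deg(2)=1 but deg(8)=6); not regular.

No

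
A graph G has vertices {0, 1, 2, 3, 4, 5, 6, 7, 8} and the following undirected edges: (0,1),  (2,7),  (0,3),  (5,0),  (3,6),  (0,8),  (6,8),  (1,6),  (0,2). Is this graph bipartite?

Yes

Partition the vertices as {1, 2, 3, 4, 5, 8} vs {0, 6, 7}. Each listed edge has one endpoint in each part, so the graph is bipartite.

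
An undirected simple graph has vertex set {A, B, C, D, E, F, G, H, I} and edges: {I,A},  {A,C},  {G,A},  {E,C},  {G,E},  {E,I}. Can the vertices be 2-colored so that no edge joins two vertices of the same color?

Yes

A valid 2-coloring puts {B, C, D, F, G, H, I} on one side and {A, E} on the other; every edge crosses between the two sides.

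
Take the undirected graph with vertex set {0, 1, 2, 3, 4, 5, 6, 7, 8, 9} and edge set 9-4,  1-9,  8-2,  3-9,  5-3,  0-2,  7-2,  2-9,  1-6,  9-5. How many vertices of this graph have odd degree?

Degrees: 0:1, 1:2, 2:4, 3:2, 4:1, 5:2, 6:1, 7:1, 8:1, 9:5
Odd-degree vertices: 0, 4, 6, 7, 8, 9.

6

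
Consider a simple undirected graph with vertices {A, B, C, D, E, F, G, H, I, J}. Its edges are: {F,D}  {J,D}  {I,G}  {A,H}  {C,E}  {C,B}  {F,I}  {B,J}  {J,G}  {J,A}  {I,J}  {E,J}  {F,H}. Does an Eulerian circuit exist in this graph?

No

Degrees: A:2, B:2, C:2, D:2, E:2, F:3, G:2, H:2, I:3, J:6
Vertices with odd degree: F, I. An Eulerian circuit requires all degrees even.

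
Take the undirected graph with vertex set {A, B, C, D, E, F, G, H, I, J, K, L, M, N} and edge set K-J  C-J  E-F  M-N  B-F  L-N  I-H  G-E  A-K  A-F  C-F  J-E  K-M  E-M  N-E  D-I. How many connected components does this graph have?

2

Component: {D, H, I}
Component: {A, B, C, E, F, G, J, K, L, M, N}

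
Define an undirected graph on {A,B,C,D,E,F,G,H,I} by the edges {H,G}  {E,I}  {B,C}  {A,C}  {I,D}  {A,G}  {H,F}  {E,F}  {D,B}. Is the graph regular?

Degrees: A:2, B:2, C:2, D:2, E:2, F:2, G:2, H:2, I:2
Every vertex has degree 2, so the graph is 2-regular.

Yes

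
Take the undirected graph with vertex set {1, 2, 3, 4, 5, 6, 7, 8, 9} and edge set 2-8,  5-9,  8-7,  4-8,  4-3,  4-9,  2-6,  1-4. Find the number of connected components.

Component: {1, 2, 3, 4, 5, 6, 7, 8, 9}

1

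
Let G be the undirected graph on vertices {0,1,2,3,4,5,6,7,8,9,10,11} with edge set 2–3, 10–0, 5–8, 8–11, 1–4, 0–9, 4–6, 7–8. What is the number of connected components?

4

Component: {2, 3}
Component: {0, 9, 10}
Component: {1, 4, 6}
Component: {5, 7, 8, 11}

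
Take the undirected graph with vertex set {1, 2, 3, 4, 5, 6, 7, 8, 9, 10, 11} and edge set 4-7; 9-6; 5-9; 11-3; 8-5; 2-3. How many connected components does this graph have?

5

Component: {1}
Component: {10}
Component: {4, 7}
Component: {2, 3, 11}
Component: {5, 6, 8, 9}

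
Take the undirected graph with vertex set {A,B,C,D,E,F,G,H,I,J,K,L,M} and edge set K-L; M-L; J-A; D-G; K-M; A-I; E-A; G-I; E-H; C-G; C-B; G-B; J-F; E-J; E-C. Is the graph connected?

Component: {K, L, M}
Component: {A, B, C, D, E, F, G, H, I, J}
No edge joins these 2 groups, so the graph is disconnected.

No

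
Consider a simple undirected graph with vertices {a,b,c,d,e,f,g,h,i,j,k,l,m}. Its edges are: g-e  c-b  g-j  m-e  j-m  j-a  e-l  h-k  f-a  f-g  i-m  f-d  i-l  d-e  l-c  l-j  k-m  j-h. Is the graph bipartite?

Partition the vertices as {c, e, f, i, j, k} vs {a, b, d, g, h, l, m}. Each listed edge has one endpoint in each part, so the graph is bipartite.

Yes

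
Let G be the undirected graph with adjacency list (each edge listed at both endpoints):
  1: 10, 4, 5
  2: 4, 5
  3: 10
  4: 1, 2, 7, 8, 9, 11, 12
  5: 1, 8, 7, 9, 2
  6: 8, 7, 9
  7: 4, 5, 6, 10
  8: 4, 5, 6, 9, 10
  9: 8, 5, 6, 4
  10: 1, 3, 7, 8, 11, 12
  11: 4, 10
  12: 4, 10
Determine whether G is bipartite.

8-9-4-8 is an odd cycle (length 3), and a bipartite graph can contain only even cycles.

No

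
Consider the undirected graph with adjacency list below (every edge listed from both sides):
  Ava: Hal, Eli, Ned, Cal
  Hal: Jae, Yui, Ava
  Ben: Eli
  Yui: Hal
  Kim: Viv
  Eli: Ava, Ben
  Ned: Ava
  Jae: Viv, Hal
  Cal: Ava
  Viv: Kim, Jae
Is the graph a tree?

Yes

The graph has 10 vertices and 9 edges.
Connected and |E| = |V| - 1, which characterizes a tree.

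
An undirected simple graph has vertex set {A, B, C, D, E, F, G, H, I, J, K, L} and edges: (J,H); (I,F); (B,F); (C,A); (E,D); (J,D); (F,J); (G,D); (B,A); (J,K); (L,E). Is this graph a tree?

The graph has 12 vertices and 11 edges.
It is connected with exactly 11 edges, hence acyclic — it is a tree.

Yes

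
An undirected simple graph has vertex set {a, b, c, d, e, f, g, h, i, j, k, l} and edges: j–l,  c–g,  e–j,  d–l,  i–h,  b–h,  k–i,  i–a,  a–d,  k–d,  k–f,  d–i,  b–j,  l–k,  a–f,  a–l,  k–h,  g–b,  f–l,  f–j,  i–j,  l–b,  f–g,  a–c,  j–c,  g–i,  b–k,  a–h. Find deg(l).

Neighbors of l: a, b, d, f, j, k.

6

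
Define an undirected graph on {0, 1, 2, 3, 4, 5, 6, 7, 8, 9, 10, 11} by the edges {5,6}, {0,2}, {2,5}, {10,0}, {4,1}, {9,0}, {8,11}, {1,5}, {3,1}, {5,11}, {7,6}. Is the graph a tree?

Yes

The graph has 12 vertices and 11 edges.
Connected and |E| = |V| - 1, which characterizes a tree.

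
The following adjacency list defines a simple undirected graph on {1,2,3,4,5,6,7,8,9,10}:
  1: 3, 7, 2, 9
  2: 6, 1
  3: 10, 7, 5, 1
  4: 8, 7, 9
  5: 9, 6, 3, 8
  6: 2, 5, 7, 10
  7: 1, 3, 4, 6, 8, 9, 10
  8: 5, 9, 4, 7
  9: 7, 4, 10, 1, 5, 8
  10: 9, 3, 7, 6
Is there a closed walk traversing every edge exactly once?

Degrees: 1:4, 2:2, 3:4, 4:3, 5:4, 6:4, 7:7, 8:4, 9:6, 10:4
4, 7 have odd degree; an Eulerian circuit needs every degree to be even, so none exists.

No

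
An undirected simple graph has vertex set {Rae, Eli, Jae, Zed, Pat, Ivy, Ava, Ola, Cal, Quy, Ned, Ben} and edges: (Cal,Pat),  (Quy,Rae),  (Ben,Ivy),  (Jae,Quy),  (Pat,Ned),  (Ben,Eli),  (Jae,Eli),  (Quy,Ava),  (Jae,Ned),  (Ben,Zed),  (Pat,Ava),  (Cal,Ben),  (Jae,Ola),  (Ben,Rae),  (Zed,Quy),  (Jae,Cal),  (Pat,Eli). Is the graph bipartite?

The cycle Cal-Jae-Quy-Zed-Ben-Cal has length 5, which is odd, so the graph is not bipartite.

No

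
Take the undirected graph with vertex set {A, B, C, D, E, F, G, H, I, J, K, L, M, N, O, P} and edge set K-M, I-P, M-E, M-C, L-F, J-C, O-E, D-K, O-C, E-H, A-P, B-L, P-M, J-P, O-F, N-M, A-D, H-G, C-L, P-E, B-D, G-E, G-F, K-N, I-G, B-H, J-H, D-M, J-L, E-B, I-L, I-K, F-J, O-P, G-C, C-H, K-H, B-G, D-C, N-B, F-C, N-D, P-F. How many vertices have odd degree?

4

Degrees: A:2, B:6, C:8, D:6, E:6, F:6, G:6, H:6, I:4, J:5, K:5, L:5, M:6, N:4, O:4, P:7
Odd-degree vertices: J, K, L, P.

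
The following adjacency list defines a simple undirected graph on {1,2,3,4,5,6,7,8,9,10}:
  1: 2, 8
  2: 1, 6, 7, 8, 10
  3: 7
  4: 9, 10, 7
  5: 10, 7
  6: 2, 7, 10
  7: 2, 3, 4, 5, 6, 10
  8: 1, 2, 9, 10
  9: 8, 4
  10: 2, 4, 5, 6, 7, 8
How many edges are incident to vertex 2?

5

Neighbors of 2: 1, 6, 7, 8, 10.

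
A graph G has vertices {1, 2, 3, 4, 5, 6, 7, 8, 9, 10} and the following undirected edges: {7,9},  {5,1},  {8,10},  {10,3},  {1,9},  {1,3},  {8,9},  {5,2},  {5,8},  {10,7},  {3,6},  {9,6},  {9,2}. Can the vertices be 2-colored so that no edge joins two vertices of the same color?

No

7-9-6-3-10-7 is an odd cycle (length 5), and a bipartite graph can contain only even cycles.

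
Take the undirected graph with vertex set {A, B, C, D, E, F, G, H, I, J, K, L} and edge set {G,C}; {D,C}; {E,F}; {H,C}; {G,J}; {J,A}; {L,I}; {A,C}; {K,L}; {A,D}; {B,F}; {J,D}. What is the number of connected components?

3

Component: {B, E, F}
Component: {I, K, L}
Component: {A, C, D, G, H, J}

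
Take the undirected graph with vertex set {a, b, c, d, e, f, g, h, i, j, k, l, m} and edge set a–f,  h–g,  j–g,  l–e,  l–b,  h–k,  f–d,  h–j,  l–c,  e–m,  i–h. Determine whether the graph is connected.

Component: {a, d, f}
Component: {b, c, e, l, m}
Component: {g, h, i, j, k}
There are 3 separate components, so the graph is not connected.

No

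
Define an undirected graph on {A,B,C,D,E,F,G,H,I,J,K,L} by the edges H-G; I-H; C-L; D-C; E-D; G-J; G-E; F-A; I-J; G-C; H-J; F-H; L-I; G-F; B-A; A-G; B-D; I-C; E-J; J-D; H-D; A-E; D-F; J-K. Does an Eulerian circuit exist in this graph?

No

Degrees: A:4, B:2, C:4, D:6, E:4, F:4, G:6, H:5, I:4, J:6, K:1, L:2
H, K have odd degree; an Eulerian circuit needs every degree to be even, so none exists.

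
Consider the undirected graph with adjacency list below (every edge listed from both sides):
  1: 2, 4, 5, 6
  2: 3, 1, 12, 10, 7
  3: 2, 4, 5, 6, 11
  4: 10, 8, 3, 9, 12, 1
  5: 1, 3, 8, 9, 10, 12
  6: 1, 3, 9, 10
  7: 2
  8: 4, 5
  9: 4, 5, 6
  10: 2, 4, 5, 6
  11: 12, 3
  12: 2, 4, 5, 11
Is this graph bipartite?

Yes

A valid 2-coloring puts {2, 4, 5, 6, 11} on one side and {1, 3, 7, 8, 9, 10, 12} on the other; every edge crosses between the two sides.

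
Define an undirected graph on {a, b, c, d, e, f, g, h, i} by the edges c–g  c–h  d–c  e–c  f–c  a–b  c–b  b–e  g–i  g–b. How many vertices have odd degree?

Degrees: a:1, b:4, c:6, d:1, e:2, f:1, g:3, h:1, i:1
Odd-degree vertices: a, d, f, g, h, i.

6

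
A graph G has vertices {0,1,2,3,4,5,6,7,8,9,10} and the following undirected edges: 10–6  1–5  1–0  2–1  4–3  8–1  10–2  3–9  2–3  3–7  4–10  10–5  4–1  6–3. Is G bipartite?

A valid 2-coloring puts {1, 3, 10} on one side and {0, 2, 4, 5, 6, 7, 8, 9} on the other; every edge crosses between the two sides.

Yes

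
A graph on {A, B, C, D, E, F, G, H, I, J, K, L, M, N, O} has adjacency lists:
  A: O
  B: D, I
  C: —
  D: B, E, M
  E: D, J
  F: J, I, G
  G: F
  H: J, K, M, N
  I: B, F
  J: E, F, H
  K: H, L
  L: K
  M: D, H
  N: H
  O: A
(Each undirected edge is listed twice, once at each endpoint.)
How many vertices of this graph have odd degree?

8

Degrees: A:1, B:2, C:0, D:3, E:2, F:3, G:1, H:4, I:2, J:3, K:2, L:1, M:2, N:1, O:1
Odd-degree vertices: A, D, F, G, J, L, N, O.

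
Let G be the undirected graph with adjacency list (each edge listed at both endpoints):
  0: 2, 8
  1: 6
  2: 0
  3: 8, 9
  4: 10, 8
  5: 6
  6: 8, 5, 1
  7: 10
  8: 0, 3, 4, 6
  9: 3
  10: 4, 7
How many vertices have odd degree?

6

Degrees: 0:2, 1:1, 2:1, 3:2, 4:2, 5:1, 6:3, 7:1, 8:4, 9:1, 10:2
Odd-degree vertices: 1, 2, 5, 6, 7, 9.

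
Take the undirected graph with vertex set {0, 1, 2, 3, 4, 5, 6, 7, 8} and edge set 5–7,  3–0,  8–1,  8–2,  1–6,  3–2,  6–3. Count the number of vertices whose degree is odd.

4

Degrees: 0:1, 1:2, 2:2, 3:3, 4:0, 5:1, 6:2, 7:1, 8:2
Odd-degree vertices: 0, 3, 5, 7.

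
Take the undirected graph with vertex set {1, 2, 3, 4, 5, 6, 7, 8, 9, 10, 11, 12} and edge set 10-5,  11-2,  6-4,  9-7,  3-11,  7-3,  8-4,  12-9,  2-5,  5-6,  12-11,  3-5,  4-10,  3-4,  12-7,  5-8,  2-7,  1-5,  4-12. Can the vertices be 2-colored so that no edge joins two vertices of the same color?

No

The cycle 7-9-12-7 has length 3, which is odd, so the graph is not bipartite.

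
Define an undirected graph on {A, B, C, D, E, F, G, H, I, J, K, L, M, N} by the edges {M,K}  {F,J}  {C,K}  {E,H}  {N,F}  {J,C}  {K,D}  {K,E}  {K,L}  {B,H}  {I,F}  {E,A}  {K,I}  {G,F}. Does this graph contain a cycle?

|V| = 14, |E| = 14, number of components = 1.
One cycle is K-I-F-J-C-K.

Yes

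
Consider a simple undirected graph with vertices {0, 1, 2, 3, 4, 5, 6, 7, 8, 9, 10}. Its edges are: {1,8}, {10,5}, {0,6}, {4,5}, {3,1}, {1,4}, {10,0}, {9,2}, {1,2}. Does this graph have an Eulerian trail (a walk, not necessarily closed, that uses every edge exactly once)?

No

Degrees: 0:2, 1:4, 2:2, 3:1, 4:2, 5:2, 6:1, 7:0, 8:1, 9:1, 10:2
Odd-degree vertices: 3, 6, 8, 9 (4 total).
With 4 odd-degree vertices (more than two), no single trail can use every edge.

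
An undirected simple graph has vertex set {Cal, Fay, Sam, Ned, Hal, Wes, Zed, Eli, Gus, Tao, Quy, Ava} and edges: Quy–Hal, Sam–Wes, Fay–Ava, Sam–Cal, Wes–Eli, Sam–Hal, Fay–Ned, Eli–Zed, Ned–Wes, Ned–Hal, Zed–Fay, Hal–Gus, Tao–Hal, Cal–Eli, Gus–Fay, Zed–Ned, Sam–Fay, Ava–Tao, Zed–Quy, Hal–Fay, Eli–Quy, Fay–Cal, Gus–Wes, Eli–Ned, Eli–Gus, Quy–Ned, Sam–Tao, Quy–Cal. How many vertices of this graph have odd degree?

Degrees: Cal:4, Fay:7, Sam:5, Ned:6, Hal:6, Wes:4, Zed:4, Eli:6, Gus:4, Tao:3, Quy:5, Ava:2
Odd-degree vertices: Fay, Sam, Tao, Quy.

4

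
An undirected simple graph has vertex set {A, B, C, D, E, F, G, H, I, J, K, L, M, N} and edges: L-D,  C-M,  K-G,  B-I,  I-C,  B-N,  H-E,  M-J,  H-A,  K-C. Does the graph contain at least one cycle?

No

The graph has 14 vertices, 10 edges, and 4 connected components.
Since 10 = 14 - 4, the graph is a forest and contains no cycle.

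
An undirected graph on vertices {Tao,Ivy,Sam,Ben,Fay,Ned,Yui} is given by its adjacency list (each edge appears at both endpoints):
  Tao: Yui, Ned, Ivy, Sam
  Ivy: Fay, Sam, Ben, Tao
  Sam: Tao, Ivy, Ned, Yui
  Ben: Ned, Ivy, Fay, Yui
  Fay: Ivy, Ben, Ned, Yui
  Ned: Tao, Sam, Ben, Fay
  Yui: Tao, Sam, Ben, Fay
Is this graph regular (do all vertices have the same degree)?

Degrees: Tao:4, Ivy:4, Sam:4, Ben:4, Fay:4, Ned:4, Yui:4
Every vertex has degree 4, so the graph is 4-regular.

Yes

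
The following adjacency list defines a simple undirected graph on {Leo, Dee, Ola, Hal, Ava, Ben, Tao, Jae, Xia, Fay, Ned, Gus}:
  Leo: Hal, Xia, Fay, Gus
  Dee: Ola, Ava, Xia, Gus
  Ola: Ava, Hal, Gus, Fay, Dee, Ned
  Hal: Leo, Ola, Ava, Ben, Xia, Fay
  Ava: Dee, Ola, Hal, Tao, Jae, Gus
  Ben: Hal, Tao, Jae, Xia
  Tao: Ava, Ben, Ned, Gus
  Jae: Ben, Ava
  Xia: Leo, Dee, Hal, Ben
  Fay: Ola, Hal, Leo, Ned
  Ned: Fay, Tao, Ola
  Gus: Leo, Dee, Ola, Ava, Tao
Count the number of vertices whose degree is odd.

Degrees: Leo:4, Dee:4, Ola:6, Hal:6, Ava:6, Ben:4, Tao:4, Jae:2, Xia:4, Fay:4, Ned:3, Gus:5
Odd-degree vertices: Ned, Gus.

2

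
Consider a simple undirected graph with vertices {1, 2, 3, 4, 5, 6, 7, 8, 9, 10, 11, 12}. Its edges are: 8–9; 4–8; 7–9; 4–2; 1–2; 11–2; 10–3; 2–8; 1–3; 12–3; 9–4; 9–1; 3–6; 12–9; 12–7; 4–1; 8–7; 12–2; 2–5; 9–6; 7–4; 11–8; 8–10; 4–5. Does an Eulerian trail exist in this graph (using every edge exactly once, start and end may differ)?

Yes

Degrees: 1:4, 2:6, 3:4, 4:6, 5:2, 6:2, 7:4, 8:6, 9:6, 10:2, 11:2, 12:4
Odd-degree vertices: none (0 total).
With 0 odd-degree vertices and all edges in one connected piece, an Eulerian trail exists.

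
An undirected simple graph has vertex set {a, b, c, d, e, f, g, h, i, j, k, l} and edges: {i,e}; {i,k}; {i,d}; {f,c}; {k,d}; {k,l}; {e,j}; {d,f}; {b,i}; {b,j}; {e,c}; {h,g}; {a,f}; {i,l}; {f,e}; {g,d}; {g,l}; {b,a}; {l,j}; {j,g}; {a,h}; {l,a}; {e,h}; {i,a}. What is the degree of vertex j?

4

Neighbors of j: b, e, g, l.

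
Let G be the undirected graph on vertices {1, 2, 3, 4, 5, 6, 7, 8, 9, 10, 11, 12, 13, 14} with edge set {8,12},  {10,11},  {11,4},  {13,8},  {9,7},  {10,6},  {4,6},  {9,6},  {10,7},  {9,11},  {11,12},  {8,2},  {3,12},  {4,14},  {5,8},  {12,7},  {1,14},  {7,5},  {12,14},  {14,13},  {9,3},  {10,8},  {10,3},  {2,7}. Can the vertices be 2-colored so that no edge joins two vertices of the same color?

A valid 2-coloring puts {3, 6, 7, 8, 11, 14} on one side and {1, 2, 4, 5, 9, 10, 12, 13} on the other; every edge crosses between the two sides.

Yes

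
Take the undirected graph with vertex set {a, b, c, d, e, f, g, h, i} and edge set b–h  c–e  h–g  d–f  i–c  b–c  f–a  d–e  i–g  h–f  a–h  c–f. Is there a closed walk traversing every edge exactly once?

Degrees: a:2, b:2, c:4, d:2, e:2, f:4, g:2, h:4, i:2
All degrees are even and the non-isolated vertices are connected — an Eulerian circuit exists.

Yes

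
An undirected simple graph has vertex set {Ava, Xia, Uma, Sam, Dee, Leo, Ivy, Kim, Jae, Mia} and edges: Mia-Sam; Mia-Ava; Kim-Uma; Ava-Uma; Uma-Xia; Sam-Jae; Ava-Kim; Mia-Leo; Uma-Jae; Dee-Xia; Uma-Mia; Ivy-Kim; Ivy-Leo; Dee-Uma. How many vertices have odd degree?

2

Degrees: Ava:3, Xia:2, Uma:6, Sam:2, Dee:2, Leo:2, Ivy:2, Kim:3, Jae:2, Mia:4
Odd-degree vertices: Ava, Kim.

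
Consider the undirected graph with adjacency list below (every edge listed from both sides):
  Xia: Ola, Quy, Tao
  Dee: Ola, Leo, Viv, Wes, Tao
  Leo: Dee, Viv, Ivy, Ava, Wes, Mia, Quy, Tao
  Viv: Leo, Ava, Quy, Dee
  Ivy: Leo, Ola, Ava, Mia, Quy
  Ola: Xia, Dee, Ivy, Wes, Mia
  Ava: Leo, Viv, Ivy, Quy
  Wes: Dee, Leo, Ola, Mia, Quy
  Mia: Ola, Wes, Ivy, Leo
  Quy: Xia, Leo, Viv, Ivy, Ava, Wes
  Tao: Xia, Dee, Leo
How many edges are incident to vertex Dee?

Neighbors of Dee: Leo, Viv, Ola, Wes, Tao.

5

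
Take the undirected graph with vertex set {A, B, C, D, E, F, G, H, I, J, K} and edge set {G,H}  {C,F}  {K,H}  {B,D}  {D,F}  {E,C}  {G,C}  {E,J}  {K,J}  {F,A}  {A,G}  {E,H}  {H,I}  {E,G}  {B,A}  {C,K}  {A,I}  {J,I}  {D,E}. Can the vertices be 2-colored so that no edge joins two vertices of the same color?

No

The cycle E-G-H-E has length 3, which is odd, so the graph is not bipartite.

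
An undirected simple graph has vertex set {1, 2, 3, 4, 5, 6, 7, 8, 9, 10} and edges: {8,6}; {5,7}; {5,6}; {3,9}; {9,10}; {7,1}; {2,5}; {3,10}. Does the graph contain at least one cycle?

The graph has 10 vertices, 8 edges, and 3 connected components.
Since 8 > 10 - 3, a cycle must exist; for instance 3-10-9-3.

Yes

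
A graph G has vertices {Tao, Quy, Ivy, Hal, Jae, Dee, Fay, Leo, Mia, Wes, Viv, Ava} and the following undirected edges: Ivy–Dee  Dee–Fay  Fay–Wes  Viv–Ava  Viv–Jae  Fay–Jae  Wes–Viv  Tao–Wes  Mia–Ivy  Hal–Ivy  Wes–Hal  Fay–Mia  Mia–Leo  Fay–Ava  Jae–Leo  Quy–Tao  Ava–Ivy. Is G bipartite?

The cycle Ivy-Hal-Wes-Fay-Ava-Ivy has length 5, which is odd, so the graph is not bipartite.

No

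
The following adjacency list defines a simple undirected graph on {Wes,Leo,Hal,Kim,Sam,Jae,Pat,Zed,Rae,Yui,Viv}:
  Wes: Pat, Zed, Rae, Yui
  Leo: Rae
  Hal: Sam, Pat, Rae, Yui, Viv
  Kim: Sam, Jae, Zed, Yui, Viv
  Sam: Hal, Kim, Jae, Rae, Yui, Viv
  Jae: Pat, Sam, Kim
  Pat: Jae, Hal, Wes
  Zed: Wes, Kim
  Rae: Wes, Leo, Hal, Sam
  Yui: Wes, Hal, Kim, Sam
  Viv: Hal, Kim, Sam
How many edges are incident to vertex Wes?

Neighbors of Wes: Pat, Zed, Rae, Yui.

4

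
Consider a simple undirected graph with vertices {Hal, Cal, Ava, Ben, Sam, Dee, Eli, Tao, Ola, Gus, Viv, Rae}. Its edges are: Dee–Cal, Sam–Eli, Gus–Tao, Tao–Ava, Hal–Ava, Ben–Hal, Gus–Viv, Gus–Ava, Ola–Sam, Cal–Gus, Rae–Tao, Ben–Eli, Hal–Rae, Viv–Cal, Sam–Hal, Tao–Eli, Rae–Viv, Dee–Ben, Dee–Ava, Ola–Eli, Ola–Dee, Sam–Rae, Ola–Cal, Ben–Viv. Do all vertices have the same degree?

Degrees: Hal:4, Cal:4, Ava:4, Ben:4, Sam:4, Dee:4, Eli:4, Tao:4, Ola:4, Gus:4, Viv:4, Rae:4
All degrees equal 4; the graph is regular.

Yes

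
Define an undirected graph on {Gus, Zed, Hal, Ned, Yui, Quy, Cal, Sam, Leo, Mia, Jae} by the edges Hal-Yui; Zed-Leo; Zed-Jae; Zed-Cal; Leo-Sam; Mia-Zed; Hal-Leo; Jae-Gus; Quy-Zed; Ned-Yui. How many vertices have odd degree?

8

Degrees: Gus:1, Zed:5, Hal:2, Ned:1, Yui:2, Quy:1, Cal:1, Sam:1, Leo:3, Mia:1, Jae:2
Odd-degree vertices: Gus, Zed, Ned, Quy, Cal, Sam, Leo, Mia.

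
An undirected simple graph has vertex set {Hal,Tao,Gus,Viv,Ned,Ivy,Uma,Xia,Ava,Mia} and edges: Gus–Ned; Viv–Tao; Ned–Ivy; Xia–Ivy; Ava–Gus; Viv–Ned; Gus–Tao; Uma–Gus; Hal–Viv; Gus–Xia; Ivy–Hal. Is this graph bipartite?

Color {Gus, Viv, Ivy, Mia} black and {Hal, Tao, Ned, Uma, Xia, Ava} white. No edge joins two same-colored vertices, so the graph is bipartite.

Yes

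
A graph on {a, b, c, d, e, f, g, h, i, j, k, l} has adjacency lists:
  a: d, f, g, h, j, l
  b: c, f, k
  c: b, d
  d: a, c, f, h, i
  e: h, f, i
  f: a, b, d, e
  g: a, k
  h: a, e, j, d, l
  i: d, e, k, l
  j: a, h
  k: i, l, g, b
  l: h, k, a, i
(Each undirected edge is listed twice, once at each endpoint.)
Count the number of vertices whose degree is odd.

Degrees: a:6, b:3, c:2, d:5, e:3, f:4, g:2, h:5, i:4, j:2, k:4, l:4
Odd-degree vertices: b, d, e, h.

4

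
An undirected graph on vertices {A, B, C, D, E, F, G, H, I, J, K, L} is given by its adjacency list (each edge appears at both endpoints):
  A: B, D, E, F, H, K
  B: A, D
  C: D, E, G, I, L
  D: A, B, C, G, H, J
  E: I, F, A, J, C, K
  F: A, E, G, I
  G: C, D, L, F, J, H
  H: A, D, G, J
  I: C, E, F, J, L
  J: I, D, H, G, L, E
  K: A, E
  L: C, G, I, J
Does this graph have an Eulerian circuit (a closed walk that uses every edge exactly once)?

No

Degrees: A:6, B:2, C:5, D:6, E:6, F:4, G:6, H:4, I:5, J:6, K:2, L:4
Vertices with odd degree: C, I. An Eulerian circuit requires all degrees even.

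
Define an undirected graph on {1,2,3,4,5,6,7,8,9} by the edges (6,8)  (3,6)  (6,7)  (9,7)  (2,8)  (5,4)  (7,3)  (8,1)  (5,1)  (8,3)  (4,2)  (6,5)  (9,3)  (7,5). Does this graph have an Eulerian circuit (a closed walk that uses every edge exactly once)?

Yes

Degrees: 1:2, 2:2, 3:4, 4:2, 5:4, 6:4, 7:4, 8:4, 9:2
All degrees are even and the non-isolated vertices are connected — an Eulerian circuit exists.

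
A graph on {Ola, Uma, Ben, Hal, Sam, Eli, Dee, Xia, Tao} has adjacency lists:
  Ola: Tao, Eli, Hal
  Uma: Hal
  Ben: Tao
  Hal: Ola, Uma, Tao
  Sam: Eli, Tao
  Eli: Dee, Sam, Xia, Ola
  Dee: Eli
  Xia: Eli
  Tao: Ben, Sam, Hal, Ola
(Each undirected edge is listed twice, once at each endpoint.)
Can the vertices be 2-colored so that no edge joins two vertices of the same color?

Ola-Hal-Tao-Ola is an odd cycle (length 3), and a bipartite graph can contain only even cycles.

No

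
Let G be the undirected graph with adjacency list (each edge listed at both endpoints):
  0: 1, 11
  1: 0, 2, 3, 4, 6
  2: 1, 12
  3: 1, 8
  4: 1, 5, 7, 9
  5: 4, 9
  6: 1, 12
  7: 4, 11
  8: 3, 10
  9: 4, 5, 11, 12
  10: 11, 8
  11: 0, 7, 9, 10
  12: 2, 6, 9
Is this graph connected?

A breadth-first search from 0 visits 0, 1, 11, 3, 4, 6, 2, 7, 9, 10, 8, 5, 12 — all 13 vertices — so the graph is connected.

Yes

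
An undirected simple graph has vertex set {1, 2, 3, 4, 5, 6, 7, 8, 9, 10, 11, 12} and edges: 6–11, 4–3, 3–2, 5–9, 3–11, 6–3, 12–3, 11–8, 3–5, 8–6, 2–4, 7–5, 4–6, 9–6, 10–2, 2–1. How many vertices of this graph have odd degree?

Degrees: 1:1, 2:4, 3:6, 4:3, 5:3, 6:5, 7:1, 8:2, 9:2, 10:1, 11:3, 12:1
Odd-degree vertices: 1, 4, 5, 6, 7, 10, 11, 12.

8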